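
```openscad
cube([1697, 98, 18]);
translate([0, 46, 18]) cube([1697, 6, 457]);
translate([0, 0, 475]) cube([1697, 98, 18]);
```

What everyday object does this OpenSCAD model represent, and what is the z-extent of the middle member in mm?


An I-beam. The web height is 457 mm.

Two wide flanges with a thin centred web — an I-beam. Overall 493 mm minus two 18 mm flanges gives a web of 493 − 2·18 = 457 mm.


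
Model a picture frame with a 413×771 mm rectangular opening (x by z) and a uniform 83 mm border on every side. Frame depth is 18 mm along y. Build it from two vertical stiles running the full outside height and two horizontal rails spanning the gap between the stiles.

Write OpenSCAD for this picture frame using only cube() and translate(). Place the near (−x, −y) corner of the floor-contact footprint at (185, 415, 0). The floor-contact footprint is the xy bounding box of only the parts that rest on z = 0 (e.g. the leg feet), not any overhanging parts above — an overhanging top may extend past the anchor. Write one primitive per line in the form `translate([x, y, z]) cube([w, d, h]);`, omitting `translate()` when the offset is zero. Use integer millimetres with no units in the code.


translate([185, 415, 0]) cube([83, 18, 937]);
translate([681, 415, 0]) cube([83, 18, 937]);
translate([268, 415, 0]) cube([413, 18, 83]);
translate([268, 415, 854]) cube([413, 18, 83]);


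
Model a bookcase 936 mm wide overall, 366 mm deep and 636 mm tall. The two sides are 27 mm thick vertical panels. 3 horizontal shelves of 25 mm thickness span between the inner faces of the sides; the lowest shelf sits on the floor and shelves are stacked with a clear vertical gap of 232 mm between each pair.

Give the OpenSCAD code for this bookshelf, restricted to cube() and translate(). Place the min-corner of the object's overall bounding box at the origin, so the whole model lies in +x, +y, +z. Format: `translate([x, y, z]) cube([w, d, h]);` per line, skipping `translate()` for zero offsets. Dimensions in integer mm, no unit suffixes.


cube([27, 366, 636]);
translate([909, 0, 0]) cube([27, 366, 636]);
translate([27, 0, 0]) cube([882, 366, 25]);
translate([27, 0, 257]) cube([882, 366, 25]);
translate([27, 0, 514]) cube([882, 366, 25]);


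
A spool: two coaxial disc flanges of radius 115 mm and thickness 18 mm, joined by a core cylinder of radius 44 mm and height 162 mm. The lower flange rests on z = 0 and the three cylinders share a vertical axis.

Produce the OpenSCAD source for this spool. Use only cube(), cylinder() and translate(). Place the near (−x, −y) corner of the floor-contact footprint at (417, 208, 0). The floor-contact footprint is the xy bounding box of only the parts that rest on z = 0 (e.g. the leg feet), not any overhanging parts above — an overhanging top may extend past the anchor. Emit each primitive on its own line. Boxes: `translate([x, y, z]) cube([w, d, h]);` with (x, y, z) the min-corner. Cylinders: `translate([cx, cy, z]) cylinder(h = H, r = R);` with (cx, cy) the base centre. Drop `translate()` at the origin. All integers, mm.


translate([532, 323, 0]) cylinder(h = 18, r = 115);
translate([532, 323, 18]) cylinder(h = 162, r = 44);
translate([532, 323, 180]) cylinder(h = 18, r = 115);


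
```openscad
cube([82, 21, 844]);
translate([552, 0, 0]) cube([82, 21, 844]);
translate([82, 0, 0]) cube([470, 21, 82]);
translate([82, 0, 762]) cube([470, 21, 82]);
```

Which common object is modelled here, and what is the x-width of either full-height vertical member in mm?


A picture frame. The border width is 82 mm.

Four thin pieces enclosing a rectangular opening — a picture frame. The two full-height stiles are 844 mm tall; the top rail sits at z = 762 and is 82 mm tall, so the border above the opening is 844 − 762 = 82 mm, matching the stile x-width.


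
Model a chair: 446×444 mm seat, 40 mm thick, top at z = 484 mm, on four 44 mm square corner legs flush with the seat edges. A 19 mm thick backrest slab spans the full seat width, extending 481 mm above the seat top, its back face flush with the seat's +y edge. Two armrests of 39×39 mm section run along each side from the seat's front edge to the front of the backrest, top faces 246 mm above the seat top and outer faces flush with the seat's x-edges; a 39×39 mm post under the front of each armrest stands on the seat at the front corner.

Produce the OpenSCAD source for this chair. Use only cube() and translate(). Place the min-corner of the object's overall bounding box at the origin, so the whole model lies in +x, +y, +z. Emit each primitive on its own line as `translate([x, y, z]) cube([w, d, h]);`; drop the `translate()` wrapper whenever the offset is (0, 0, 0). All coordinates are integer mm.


// leg_h = 484 - 40 = 444
// arm post h = 246 - 39 = 207
translate([0, 0, 444]) cube([446, 444, 40]);
cube([44, 44, 444]);
translate([402, 0, 0]) cube([44, 44, 444]);
translate([0, 400, 0]) cube([44, 44, 444]);
translate([402, 400, 0]) cube([44, 44, 444]);
translate([0, 425, 484]) cube([446, 19, 481]);
translate([0, 0, 691]) cube([39, 425, 39]);
translate([407, 0, 691]) cube([39, 425, 39]);
translate([0, 0, 484]) cube([39, 39, 207]);
translate([407, 0, 484]) cube([39, 39, 207]);


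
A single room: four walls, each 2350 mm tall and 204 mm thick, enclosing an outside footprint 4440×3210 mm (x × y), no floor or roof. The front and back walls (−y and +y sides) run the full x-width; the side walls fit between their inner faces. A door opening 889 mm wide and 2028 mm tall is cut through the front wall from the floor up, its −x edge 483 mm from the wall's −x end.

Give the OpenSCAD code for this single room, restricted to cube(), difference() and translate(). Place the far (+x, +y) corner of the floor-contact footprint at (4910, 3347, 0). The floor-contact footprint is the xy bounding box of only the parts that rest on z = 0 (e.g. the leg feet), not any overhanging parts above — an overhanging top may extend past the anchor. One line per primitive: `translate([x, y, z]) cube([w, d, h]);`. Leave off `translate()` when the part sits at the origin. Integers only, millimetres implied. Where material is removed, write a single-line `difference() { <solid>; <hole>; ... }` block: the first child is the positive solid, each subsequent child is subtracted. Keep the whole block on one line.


difference() { translate([470, 137, 0]) cube([4440, 204, 2350]); translate([953, 137, 0]) cube([889, 204, 2028]); }
translate([470, 3143, 0]) cube([4440, 204, 2350]);
translate([470, 341, 0]) cube([204, 2802, 2350]);
translate([4706, 341, 0]) cube([204, 2802, 2350]);


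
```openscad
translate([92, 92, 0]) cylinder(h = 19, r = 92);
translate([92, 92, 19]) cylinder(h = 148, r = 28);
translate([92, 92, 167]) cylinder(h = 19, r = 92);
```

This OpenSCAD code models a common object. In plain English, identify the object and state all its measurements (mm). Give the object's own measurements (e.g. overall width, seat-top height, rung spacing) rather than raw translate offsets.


A spool: two coaxial disc flanges of radius 92 mm and thickness 19 mm, joined by a core cylinder of radius 28 mm and height 148 mm. The lower flange rests on z = 0 and the three cylinders share a vertical axis.


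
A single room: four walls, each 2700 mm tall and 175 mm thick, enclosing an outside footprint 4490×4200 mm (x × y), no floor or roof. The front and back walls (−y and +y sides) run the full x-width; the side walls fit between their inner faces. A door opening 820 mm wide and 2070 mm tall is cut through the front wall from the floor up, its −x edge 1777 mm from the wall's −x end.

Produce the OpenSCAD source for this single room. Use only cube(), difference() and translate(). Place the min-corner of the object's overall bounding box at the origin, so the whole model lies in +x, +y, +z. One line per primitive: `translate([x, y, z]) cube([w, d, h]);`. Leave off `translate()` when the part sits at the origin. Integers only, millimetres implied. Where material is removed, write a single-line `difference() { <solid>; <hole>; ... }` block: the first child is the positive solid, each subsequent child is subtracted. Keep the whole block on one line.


difference() { cube([4490, 175, 2700]); translate([1777, 0, 0]) cube([820, 175, 2070]); }
translate([0, 4025, 0]) cube([4490, 175, 2700]);
translate([0, 175, 0]) cube([175, 3850, 2700]);
translate([4315, 175, 0]) cube([175, 3850, 2700]);


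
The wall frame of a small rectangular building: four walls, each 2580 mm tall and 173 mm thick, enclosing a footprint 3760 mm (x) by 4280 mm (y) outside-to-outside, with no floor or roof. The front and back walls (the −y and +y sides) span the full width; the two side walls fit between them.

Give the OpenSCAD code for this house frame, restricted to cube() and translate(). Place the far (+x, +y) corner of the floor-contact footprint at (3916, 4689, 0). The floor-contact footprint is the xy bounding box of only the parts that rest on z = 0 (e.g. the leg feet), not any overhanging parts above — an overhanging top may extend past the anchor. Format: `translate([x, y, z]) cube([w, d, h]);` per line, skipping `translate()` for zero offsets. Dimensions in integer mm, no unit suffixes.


translate([156, 409, 0]) cube([3760, 173, 2580]);
translate([156, 4516, 0]) cube([3760, 173, 2580]);
translate([156, 582, 0]) cube([173, 3934, 2580]);
translate([3743, 582, 0]) cube([173, 3934, 2580]);


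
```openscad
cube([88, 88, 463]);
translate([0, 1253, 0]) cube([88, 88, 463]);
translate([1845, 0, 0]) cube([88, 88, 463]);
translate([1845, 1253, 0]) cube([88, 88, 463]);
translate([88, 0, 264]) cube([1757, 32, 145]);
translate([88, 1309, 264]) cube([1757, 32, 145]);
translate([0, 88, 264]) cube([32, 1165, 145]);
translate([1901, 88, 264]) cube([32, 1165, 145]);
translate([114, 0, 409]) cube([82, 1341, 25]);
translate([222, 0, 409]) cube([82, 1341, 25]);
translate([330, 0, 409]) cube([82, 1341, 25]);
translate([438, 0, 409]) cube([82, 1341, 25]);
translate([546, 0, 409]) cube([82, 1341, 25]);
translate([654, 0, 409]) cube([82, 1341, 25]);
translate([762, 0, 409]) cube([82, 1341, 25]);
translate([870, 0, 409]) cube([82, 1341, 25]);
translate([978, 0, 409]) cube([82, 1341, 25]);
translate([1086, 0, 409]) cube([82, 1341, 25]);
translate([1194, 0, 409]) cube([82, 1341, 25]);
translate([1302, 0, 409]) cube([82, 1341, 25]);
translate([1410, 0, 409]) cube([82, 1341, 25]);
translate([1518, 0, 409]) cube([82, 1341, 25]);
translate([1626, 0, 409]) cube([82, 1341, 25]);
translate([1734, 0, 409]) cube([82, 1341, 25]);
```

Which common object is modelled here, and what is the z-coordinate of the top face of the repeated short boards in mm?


A bed frame. The slat-top height is 434 mm.

Four posts, four rails, and a row of slats — a bed frame. Slats sit on the rails at z = 264 + 145 = 409; with slat thickness 25, the top is 434 mm.


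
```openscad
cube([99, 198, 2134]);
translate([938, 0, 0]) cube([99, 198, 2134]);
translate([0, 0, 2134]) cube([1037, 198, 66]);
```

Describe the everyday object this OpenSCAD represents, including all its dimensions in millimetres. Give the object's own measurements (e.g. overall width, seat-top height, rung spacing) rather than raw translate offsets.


A door frame. The clear opening is 839 mm wide and 2134 mm high. Two 99 mm wide jambs, 198 mm deep, stand either side of the opening from the floor to the top of the opening. A 66 mm thick head sits across the top of both jambs, spanning the full outside width of the frame.


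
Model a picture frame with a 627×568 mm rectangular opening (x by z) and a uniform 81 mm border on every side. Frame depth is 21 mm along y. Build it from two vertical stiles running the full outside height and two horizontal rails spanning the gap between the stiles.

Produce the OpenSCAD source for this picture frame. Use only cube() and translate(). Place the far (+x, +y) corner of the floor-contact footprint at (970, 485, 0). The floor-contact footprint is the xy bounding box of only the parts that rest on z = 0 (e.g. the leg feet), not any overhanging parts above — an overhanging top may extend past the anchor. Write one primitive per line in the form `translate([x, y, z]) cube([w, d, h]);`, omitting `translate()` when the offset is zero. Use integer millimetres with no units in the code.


translate([181, 464, 0]) cube([81, 21, 730]);
translate([889, 464, 0]) cube([81, 21, 730]);
translate([262, 464, 0]) cube([627, 21, 81]);
translate([262, 464, 649]) cube([627, 21, 81]);


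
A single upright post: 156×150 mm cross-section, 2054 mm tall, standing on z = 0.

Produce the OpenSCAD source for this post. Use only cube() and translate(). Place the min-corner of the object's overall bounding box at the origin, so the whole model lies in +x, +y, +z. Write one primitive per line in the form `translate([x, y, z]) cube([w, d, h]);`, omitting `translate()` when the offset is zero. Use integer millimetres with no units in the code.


cube([156, 150, 2054]);


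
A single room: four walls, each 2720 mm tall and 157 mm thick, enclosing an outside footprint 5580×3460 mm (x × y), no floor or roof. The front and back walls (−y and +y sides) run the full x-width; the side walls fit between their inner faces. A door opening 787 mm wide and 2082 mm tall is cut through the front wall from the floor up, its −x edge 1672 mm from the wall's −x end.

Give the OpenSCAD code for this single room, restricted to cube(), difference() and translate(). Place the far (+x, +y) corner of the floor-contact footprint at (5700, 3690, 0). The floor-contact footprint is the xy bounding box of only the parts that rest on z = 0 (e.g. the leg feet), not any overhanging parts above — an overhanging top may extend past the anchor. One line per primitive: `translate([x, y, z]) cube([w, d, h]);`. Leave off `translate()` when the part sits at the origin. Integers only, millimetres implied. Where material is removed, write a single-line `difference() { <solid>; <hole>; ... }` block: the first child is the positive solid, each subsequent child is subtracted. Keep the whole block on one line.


difference() { translate([120, 230, 0]) cube([5580, 157, 2720]); translate([1792, 230, 0]) cube([787, 157, 2082]); }
translate([120, 3533, 0]) cube([5580, 157, 2720]);
translate([120, 387, 0]) cube([157, 3146, 2720]);
translate([5543, 387, 0]) cube([157, 3146, 2720]);


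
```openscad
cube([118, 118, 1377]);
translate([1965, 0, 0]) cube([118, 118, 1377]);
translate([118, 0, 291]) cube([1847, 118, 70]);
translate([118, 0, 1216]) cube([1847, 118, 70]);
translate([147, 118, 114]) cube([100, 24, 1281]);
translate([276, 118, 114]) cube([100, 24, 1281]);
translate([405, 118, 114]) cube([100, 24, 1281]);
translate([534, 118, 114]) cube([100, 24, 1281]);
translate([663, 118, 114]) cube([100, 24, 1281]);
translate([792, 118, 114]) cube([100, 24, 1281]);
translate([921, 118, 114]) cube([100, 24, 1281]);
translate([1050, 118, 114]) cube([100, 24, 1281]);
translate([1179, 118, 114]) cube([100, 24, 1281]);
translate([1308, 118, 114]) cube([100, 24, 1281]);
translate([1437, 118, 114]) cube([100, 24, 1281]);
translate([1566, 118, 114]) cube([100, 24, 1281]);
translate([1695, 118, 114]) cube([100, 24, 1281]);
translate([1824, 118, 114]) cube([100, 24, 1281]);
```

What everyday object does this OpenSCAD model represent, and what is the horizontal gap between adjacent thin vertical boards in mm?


A fence section. The picket gap is 29 mm.

Two posts, two rails, 14 pickets — a fence section. Span 1847 mm holds 14 pickets of 100 mm with 15 equal gaps: ⌊(1847 − 14·100) / 15⌋ = 29 mm.


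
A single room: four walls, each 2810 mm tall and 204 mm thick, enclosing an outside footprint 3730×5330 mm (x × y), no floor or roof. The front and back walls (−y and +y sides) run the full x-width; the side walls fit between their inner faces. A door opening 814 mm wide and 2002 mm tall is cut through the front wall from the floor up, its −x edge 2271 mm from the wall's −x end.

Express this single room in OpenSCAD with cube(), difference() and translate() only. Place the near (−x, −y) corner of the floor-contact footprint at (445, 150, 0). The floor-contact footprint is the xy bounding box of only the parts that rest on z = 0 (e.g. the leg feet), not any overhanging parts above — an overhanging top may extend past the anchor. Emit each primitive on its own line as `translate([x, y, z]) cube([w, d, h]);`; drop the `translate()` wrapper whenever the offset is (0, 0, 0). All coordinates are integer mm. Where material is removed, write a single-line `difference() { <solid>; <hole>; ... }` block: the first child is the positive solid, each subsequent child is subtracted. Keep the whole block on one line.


difference() { translate([445, 150, 0]) cube([3730, 204, 2810]); translate([2716, 150, 0]) cube([814, 204, 2002]); }
translate([445, 5276, 0]) cube([3730, 204, 2810]);
translate([445, 354, 0]) cube([204, 4922, 2810]);
translate([3971, 354, 0]) cube([204, 4922, 2810]);


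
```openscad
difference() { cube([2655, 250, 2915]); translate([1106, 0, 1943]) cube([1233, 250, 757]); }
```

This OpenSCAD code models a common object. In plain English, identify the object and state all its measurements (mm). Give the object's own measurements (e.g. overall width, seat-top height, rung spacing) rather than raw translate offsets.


A wall 2655 mm long (x), 250 mm thick (y), 2915 mm tall, with a rectangular window opening cut through it. The opening is 1233 mm wide and 757 mm tall; its sill is at z = 1943 mm and its near (−x) edge is 1106 mm from the wall's −x end. The opening passes through the full wall thickness.


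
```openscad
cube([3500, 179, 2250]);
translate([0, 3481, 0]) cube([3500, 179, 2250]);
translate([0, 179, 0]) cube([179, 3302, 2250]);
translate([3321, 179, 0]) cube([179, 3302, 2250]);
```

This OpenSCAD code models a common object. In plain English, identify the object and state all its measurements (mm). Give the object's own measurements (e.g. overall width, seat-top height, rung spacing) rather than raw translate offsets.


The wall frame of a small rectangular building: four walls, each 2250 mm tall and 179 mm thick, enclosing a footprint 3500 mm (x) by 3660 mm (y) outside-to-outside, with no floor or roof. The front and back walls (the −y and +y sides) span the full width; the two side walls fit between them.


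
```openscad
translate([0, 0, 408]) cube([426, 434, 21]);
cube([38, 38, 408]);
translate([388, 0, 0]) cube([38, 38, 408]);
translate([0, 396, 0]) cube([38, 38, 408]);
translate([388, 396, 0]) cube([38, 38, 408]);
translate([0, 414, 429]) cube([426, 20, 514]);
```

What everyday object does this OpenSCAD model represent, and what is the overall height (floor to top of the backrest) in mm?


A chair. The overall height is 943 mm.

A slab on four corner posts with a tall panel at the back — a chair. The seat slab sits at z = 408 with thickness 21, and the 514 mm backrest starts at the seat top, so the overall height is 408 + 21 + 514 = 943 mm.


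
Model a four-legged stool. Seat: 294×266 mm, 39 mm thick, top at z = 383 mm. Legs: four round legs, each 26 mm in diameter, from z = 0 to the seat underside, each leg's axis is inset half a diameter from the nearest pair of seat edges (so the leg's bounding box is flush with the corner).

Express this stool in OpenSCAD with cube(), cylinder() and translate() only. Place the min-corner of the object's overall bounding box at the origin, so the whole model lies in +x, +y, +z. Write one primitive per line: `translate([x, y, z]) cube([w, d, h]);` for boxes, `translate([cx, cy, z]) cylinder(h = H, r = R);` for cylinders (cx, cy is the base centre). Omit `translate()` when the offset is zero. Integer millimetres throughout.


translate([0, 0, 344]) cube([294, 266, 39]);
translate([13, 13, 0]) cylinder(h = 344, r = 13);
translate([281, 13, 0]) cylinder(h = 344, r = 13);
translate([13, 253, 0]) cylinder(h = 344, r = 13);
translate([281, 253, 0]) cylinder(h = 344, r = 13);


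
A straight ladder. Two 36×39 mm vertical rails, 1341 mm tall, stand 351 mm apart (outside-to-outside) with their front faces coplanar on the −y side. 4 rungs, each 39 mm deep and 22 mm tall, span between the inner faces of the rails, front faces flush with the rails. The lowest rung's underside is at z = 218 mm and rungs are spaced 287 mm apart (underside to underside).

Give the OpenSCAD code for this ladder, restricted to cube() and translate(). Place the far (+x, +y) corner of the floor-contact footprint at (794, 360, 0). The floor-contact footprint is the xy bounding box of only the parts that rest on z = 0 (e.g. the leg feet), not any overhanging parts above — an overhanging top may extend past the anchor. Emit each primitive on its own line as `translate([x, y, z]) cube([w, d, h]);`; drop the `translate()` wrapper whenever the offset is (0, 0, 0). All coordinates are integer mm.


// rung span = 351 - 2*36 = 279
// rung[k] z = 218 + k*287
translate([443, 321, 0]) cube([36, 39, 1341]);
translate([758, 321, 0]) cube([36, 39, 1341]);
translate([479, 321, 218]) cube([279, 39, 22]);
translate([479, 321, 505]) cube([279, 39, 22]);
translate([479, 321, 792]) cube([279, 39, 22]);
translate([479, 321, 1079]) cube([279, 39, 22]);


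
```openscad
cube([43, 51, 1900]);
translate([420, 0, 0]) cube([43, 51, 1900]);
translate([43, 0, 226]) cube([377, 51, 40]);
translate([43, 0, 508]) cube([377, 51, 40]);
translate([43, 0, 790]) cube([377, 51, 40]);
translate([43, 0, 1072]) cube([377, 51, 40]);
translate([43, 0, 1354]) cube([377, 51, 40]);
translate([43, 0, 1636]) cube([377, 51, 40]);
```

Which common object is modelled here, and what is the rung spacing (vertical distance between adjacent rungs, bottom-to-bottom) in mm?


A ladder. The rung spacing is 282 mm.

Two tall 43×51 posts with 6 short bars between them — a ladder. Adjacent rungs sit at z = 226 and z = 508, so the spacing is 508 − 226 = 282 mm.


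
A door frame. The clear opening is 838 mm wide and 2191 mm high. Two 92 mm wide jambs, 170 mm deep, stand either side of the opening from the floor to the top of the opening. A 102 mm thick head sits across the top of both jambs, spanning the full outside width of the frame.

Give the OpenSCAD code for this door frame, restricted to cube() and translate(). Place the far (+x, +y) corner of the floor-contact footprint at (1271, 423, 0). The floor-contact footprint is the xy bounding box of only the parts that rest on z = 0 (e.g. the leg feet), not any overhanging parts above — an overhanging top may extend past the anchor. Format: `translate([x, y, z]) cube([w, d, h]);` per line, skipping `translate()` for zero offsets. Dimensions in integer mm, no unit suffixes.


translate([249, 253, 0]) cube([92, 170, 2191]);
translate([1179, 253, 0]) cube([92, 170, 2191]);
translate([249, 253, 2191]) cube([1022, 170, 102]);


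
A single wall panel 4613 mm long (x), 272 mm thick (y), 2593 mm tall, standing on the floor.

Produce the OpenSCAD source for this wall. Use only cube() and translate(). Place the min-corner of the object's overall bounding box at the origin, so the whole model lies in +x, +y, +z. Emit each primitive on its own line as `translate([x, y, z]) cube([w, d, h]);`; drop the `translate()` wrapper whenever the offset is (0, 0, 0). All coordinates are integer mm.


cube([4613, 272, 2593]);


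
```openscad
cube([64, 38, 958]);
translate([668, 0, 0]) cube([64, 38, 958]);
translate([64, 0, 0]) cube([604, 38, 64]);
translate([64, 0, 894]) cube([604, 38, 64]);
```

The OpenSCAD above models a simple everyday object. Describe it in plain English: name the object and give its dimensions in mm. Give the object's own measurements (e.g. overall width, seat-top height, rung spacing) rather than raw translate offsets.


A rectangular picture frame lying in the x–z plane (depth along y). The opening is 604 mm wide (x) by 830 mm tall (z), surrounded by a border 64 mm wide on all four sides. The frame is 38 mm deep and is made of two full-height vertical stiles with two horizontal rails fitted between them.


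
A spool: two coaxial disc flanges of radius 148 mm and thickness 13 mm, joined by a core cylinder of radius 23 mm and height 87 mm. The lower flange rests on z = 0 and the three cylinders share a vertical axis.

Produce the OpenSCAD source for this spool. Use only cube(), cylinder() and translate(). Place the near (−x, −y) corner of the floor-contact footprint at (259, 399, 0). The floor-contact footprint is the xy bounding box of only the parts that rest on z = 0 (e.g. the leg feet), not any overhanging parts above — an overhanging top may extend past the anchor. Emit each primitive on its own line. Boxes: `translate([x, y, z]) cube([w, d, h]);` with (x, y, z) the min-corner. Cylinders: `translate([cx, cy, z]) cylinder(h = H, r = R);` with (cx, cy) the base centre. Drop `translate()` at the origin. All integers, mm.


translate([407, 547, 0]) cylinder(h = 13, r = 148);
translate([407, 547, 13]) cylinder(h = 87, r = 23);
translate([407, 547, 100]) cylinder(h = 13, r = 148);


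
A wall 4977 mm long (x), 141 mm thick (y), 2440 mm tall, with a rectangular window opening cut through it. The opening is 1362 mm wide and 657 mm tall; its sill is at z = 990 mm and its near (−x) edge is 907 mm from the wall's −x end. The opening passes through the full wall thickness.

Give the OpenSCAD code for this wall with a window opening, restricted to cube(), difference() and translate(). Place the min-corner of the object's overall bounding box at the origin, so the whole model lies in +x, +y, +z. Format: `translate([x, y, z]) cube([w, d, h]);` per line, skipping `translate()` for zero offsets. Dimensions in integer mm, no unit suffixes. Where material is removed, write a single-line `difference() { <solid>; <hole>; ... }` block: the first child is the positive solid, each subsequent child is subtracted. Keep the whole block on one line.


difference() { cube([4977, 141, 2440]); translate([907, 0, 990]) cube([1362, 141, 657]); }


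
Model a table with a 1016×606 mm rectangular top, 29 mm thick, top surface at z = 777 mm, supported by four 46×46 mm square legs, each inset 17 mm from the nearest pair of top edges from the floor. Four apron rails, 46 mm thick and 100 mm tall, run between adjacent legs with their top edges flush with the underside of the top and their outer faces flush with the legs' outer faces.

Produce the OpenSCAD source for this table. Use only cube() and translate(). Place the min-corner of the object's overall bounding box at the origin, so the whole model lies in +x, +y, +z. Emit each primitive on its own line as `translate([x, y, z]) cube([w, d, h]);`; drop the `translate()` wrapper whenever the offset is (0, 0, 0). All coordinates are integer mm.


translate([0, 0, 748]) cube([1016, 606, 29]);
translate([17, 17, 0]) cube([46, 46, 748]);
translate([953, 17, 0]) cube([46, 46, 748]);
translate([17, 543, 0]) cube([46, 46, 748]);
translate([953, 543, 0]) cube([46, 46, 748]);
translate([63, 17, 648]) cube([890, 46, 100]);
translate([63, 543, 648]) cube([890, 46, 100]);
translate([17, 63, 648]) cube([46, 480, 100]);
translate([953, 63, 648]) cube([46, 480, 100]);


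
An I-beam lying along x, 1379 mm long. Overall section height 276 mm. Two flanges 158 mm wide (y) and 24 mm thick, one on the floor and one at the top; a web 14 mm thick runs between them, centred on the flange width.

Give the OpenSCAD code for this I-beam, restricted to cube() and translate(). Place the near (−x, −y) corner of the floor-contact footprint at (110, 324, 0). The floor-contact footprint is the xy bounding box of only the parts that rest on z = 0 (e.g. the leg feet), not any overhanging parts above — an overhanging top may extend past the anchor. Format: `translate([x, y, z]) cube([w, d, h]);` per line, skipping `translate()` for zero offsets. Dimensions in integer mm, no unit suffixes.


translate([110, 324, 0]) cube([1379, 158, 24]);
translate([110, 396, 24]) cube([1379, 14, 228]);
translate([110, 324, 252]) cube([1379, 158, 24]);


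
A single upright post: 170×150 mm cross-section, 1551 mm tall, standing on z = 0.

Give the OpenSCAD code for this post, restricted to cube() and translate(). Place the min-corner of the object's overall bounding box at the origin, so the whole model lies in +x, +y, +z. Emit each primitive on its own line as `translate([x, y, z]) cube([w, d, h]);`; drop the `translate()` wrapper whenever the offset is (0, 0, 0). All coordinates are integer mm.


cube([170, 150, 1551]);


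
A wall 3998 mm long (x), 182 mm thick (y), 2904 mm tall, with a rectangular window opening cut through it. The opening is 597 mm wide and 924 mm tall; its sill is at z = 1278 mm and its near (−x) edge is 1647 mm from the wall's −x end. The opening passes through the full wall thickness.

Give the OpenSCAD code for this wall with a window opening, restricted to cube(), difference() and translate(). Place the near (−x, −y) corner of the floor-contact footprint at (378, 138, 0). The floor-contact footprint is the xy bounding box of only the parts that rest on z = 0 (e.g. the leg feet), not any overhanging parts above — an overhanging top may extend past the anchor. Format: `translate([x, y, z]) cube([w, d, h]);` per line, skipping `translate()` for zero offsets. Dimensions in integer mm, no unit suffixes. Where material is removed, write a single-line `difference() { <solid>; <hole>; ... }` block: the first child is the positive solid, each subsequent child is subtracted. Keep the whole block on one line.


difference() { translate([378, 138, 0]) cube([3998, 182, 2904]); translate([2025, 138, 1278]) cube([597, 182, 924]); }


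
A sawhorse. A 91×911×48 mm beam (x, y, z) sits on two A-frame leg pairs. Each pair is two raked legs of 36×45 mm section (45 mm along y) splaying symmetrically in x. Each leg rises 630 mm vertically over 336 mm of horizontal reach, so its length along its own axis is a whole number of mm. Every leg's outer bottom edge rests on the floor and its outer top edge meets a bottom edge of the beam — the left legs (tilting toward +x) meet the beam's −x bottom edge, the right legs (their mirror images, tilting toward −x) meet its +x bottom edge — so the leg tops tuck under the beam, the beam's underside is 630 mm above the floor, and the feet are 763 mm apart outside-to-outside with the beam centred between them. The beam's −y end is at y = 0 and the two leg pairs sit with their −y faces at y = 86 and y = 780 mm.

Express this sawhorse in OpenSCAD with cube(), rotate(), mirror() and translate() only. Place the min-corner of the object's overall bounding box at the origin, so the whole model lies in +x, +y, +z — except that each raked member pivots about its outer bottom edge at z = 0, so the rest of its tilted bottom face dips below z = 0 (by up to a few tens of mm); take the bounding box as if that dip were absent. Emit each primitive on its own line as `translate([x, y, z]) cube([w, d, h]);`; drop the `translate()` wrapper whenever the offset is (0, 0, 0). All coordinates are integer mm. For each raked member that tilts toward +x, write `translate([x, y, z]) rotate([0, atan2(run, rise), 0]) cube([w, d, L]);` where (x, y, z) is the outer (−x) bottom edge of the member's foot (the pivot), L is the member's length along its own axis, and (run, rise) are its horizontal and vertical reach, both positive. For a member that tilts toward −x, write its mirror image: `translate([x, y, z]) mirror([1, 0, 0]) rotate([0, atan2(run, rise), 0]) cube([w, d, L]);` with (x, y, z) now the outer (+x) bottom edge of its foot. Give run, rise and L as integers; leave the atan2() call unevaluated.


translate([336, 0, 630]) cube([91, 911, 48]);
translate([0, 86, 0]) rotate([0, atan2(336, 630), 0]) cube([36, 45, 714]);
translate([763, 86, 0]) mirror([1, 0, 0]) rotate([0, atan2(336, 630), 0]) cube([36, 45, 714]);
translate([0, 780, 0]) rotate([0, atan2(336, 630), 0]) cube([36, 45, 714]);
translate([763, 780, 0]) mirror([1, 0, 0]) rotate([0, atan2(336, 630), 0]) cube([36, 45, 714]);


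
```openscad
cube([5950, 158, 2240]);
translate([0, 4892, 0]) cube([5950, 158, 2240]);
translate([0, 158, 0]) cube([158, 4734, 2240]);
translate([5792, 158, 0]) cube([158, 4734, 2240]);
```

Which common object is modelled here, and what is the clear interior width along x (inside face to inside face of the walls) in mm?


A house (or room) frame. The interior width is 5634 mm.

Four 2240 mm walls enclosing a rectangle with no floor or roof — a room or house frame. Outside width is 5950 mm and wall thickness is 158 mm, so the interior width is 5950 − 2 × 158 = 5634 mm.


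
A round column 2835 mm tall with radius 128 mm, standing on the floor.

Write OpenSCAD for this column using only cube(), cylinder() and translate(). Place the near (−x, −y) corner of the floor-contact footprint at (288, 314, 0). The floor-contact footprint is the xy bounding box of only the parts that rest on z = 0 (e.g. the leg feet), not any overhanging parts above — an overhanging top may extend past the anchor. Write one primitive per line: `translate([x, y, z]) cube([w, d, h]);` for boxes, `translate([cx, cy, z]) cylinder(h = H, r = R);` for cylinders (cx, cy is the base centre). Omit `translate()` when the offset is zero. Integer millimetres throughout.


translate([416, 442, 0]) cylinder(h = 2835, r = 128);


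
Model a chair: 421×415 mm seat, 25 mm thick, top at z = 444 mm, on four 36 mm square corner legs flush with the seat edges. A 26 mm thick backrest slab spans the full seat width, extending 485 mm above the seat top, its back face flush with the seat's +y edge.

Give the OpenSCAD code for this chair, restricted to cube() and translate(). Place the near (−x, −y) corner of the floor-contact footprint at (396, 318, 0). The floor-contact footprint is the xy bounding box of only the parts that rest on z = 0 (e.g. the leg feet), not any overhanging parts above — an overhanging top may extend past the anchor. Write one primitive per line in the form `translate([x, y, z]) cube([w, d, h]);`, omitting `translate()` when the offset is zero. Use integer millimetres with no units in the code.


// leg_h = 444 - 25 = 419
translate([396, 318, 419]) cube([421, 415, 25]);
translate([396, 318, 0]) cube([36, 36, 419]);
translate([781, 318, 0]) cube([36, 36, 419]);
translate([396, 697, 0]) cube([36, 36, 419]);
translate([781, 697, 0]) cube([36, 36, 419]);
translate([396, 707, 444]) cube([421, 26, 485]);


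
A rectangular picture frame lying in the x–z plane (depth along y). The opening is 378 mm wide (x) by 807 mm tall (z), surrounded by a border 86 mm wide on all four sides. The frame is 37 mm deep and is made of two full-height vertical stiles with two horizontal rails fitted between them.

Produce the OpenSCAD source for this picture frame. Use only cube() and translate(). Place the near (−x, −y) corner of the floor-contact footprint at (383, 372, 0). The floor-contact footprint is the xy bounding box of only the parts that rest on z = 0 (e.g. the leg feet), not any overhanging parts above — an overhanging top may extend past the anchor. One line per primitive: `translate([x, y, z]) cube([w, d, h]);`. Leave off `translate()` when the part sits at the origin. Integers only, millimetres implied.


translate([383, 372, 0]) cube([86, 37, 979]);
translate([847, 372, 0]) cube([86, 37, 979]);
translate([469, 372, 0]) cube([378, 37, 86]);
translate([469, 372, 893]) cube([378, 37, 86]);


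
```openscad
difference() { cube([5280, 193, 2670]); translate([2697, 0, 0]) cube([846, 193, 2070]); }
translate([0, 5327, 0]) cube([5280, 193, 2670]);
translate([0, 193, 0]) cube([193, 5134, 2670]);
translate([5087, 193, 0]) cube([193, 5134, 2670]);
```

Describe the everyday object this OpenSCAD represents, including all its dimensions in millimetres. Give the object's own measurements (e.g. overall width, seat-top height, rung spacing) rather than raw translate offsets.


A single room: four walls, each 2670 mm tall and 193 mm thick, enclosing an outside footprint 5280×5520 mm (x × y), no floor or roof. The front and back walls (−y and +y sides) run the full x-width; the side walls fit between their inner faces. A door opening 846 mm wide and 2070 mm tall is cut through the front wall from the floor up, its −x edge 2697 mm from the wall's −x end.


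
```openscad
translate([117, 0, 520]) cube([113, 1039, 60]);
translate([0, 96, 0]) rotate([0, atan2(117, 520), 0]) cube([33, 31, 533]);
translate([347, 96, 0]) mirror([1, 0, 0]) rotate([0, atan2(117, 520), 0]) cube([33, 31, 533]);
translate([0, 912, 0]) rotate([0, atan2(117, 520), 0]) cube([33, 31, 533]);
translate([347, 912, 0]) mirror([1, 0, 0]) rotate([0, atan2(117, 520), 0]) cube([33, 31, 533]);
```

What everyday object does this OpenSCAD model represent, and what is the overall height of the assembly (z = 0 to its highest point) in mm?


A sawhorse. The overall height is 580 mm.

A beam across two mirrored pairs of raked legs — a sawhorse. The beam's underside is at z = 520 (matching the legs' vertical rise in atan2(117, 520)) and the beam is 60 mm tall, so its top is at 520 + 60 = 580 mm. The raked legs top out at the beam's underside, so that is the highest point.


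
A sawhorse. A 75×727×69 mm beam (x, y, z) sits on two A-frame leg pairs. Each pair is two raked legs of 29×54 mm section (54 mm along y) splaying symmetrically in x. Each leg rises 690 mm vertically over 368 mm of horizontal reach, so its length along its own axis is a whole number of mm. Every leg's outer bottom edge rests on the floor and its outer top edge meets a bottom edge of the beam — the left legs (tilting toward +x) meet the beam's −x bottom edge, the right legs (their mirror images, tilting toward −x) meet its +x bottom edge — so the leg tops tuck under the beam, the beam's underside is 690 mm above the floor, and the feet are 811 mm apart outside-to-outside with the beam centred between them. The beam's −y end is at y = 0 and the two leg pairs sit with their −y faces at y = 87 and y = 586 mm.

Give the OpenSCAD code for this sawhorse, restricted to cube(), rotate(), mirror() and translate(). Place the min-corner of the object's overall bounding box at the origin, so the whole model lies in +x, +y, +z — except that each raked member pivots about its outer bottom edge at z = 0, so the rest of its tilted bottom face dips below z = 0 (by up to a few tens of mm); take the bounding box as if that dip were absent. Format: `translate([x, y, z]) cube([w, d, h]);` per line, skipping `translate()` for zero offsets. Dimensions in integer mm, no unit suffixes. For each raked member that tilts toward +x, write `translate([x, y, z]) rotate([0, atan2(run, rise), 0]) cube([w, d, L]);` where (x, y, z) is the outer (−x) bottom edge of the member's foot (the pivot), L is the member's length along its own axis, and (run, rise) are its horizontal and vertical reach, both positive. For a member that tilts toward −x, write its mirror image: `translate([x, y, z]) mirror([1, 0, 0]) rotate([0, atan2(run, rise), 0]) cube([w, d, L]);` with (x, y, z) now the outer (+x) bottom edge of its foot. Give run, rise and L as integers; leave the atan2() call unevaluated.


// leg length = √(368² + 690²) = 782
// right-leg outer foot x = 2·368 + 75 = 811
// beam min-corner = (368, 0, 690)
translate([368, 0, 690]) cube([75, 727, 69]);
translate([0, 87, 0]) rotate([0, atan2(368, 690), 0]) cube([29, 54, 782]);
translate([811, 87, 0]) mirror([1, 0, 0]) rotate([0, atan2(368, 690), 0]) cube([29, 54, 782]);
translate([0, 586, 0]) rotate([0, atan2(368, 690), 0]) cube([29, 54, 782]);
translate([811, 586, 0]) mirror([1, 0, 0]) rotate([0, atan2(368, 690), 0]) cube([29, 54, 782]);


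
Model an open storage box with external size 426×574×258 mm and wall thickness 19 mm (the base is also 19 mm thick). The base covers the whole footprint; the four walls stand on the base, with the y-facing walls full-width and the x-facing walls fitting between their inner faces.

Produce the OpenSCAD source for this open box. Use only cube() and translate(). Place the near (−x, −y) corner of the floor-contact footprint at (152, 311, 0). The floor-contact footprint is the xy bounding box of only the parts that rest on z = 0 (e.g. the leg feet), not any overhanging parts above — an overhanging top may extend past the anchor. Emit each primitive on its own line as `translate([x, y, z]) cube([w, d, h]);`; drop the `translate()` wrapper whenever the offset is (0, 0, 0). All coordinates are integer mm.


translate([152, 311, 0]) cube([426, 574, 19]);
translate([152, 311, 19]) cube([426, 19, 239]);
translate([152, 866, 19]) cube([426, 19, 239]);
translate([152, 330, 19]) cube([19, 536, 239]);
translate([559, 330, 19]) cube([19, 536, 239]);
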